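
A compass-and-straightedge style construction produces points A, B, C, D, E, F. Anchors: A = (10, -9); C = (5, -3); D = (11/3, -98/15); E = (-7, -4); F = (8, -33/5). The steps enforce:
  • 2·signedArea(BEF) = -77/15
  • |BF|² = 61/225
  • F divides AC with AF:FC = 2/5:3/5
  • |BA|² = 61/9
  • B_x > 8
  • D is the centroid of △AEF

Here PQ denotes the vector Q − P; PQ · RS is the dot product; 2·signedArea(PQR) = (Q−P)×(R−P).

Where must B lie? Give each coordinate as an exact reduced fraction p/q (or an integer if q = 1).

B = (25/3, -7)

1. B_x = 25/3  [line 13/5·x + 15·y + 250/3 = 0 ∩ |BF|² = 61/225]
2. B_y = -7  [line 13/5·x + 15·y + 250/3 = 0 ∩ |BF|² = 61/225]
   → B = (25/3, -7)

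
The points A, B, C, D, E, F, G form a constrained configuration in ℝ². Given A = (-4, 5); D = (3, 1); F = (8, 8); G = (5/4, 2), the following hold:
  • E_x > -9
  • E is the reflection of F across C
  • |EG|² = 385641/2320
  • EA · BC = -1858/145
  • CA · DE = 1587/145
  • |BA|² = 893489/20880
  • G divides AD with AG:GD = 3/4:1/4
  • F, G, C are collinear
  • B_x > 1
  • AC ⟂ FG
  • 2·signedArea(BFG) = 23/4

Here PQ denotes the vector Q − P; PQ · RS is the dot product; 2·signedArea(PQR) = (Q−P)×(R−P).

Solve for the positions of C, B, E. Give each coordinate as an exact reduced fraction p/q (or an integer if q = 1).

B = (2353/1740, 539/435)
C = (-28/145, 104/145)
E = (-1216/145, -952/145)

1. C_x = -28/145  [F, G, C are collinear ∩ AC ⟂ FG]
2. C_y = 104/145  [F, G, C are collinear ∩ AC ⟂ FG]
   → C = (-28/145, 104/145)
3. B_x = 2353/1740  [line 6·x + -27/4·y + 1/4 = 0 ∩ |BA|² = 893489/20880]
4. B_y = 539/435  [line 6·x + -27/4·y + 1/4 = 0 ∩ |BA|² = 893489/20880]
   → B = (2353/1740, 539/435)
5. E_x = -1216/145  [E is the reflection of F across C]
6. E_y = -952/145  [E is the reflection of F across C]
   → E = (-1216/145, -952/145)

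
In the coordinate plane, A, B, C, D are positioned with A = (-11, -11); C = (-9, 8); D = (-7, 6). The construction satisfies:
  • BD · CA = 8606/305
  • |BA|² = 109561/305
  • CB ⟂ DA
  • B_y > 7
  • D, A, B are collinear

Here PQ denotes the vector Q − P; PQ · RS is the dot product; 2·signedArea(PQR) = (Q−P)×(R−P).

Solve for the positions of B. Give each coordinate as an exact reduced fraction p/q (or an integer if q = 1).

B = (-2031/305, 2272/305)

1. B_x = -2031/305  [D, A, B are collinear ∩ CB ⟂ DA]
2. B_y = 2272/305  [D, A, B are collinear ∩ CB ⟂ DA]
   → B = (-2031/305, 2272/305)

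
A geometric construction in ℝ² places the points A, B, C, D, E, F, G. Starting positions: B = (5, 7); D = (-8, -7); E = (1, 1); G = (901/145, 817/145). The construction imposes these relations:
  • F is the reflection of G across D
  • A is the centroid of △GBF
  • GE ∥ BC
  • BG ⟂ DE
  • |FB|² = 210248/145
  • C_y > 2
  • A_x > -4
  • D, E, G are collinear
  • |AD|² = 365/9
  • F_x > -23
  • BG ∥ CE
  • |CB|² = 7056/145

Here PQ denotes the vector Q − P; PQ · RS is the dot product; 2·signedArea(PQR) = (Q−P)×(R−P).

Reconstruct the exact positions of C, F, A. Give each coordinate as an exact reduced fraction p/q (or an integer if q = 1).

1. C_x = -31/145  [BG ∥ CE ∩ GE ∥ BC]
2. C_y = 343/145  [BG ∥ CE ∩ GE ∥ BC]
   → C = (-31/145, 343/145)
3. F_x = -3221/145  [F is the reflection of G across D]
4. F_y = -2847/145  [F is the reflection of G across D]
   → F = (-3221/145, -2847/145)
5. A_x = -11/3  [A is the centroid of △GBF]
6. A_y = -7/3  [A is the centroid of △GBF]
   → A = (-11/3, -7/3)

A = (-11/3, -7/3)
C = (-31/145, 343/145)
F = (-3221/145, -2847/145)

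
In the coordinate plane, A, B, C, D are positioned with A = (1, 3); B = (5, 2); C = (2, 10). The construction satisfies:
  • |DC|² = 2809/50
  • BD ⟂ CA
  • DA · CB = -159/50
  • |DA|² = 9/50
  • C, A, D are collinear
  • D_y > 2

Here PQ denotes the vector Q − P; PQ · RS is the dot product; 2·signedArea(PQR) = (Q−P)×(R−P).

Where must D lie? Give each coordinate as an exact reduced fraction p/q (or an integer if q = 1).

D = (47/50, 129/50)

1. D_x = 47/50  [C, A, D are collinear ∩ BD ⟂ CA]
2. D_y = 129/50  [C, A, D are collinear ∩ BD ⟂ CA]
   → D = (47/50, 129/50)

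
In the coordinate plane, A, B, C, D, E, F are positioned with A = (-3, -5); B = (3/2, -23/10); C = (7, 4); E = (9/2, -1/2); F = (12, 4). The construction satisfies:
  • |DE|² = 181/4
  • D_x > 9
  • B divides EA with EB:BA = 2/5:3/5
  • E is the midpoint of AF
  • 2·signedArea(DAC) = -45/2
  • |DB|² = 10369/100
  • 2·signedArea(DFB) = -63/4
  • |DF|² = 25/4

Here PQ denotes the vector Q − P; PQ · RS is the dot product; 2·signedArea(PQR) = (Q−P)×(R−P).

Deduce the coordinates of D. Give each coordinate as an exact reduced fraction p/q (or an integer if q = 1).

D = (19/2, 4)

1. D_x = 19/2  [2·signedArea(DFB) = -63/4 ∩ 2·signedArea(DAC) = -45/2]
2. D_y = 4  [2·signedArea(DFB) = -63/4 ∩ 2·signedArea(DAC) = -45/2]
   → D = (19/2, 4)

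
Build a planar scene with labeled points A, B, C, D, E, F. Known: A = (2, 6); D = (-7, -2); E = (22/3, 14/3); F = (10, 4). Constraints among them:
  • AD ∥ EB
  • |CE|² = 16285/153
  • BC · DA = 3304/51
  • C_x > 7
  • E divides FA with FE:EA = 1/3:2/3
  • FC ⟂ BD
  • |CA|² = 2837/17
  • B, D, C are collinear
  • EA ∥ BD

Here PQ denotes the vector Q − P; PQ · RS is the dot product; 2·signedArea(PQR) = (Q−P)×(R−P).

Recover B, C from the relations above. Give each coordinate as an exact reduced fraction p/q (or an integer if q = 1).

B = (-5/3, -10/3)
C = (129/17, -96/17)

1. B_x = -5/3  [EA ∥ BD ∩ AD ∥ EB]
2. B_y = -10/3  [EA ∥ BD ∩ AD ∥ EB]
   → B = (-5/3, -10/3)
3. C_x = 129/17  [B, D, C are collinear ∩ FC ⟂ BD]
4. C_y = -96/17  [B, D, C are collinear ∩ FC ⟂ BD]
   → C = (129/17, -96/17)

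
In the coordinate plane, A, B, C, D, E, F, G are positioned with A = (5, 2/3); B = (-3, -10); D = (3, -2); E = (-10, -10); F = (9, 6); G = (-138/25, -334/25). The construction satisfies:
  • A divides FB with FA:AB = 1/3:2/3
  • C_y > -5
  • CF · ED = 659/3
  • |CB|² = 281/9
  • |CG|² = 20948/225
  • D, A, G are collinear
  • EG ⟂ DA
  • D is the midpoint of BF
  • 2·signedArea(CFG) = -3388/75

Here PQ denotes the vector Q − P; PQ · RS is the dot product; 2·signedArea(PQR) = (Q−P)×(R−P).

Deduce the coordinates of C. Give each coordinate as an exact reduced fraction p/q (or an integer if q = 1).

C = (-4/3, -14/3)

1. C_x = -4/3  [2·signedArea(CFG) = -3388/75 ∩ CF · ED = 659/3]
2. C_y = -14/3  [2·signedArea(CFG) = -3388/75 ∩ CF · ED = 659/3]
   → C = (-4/3, -14/3)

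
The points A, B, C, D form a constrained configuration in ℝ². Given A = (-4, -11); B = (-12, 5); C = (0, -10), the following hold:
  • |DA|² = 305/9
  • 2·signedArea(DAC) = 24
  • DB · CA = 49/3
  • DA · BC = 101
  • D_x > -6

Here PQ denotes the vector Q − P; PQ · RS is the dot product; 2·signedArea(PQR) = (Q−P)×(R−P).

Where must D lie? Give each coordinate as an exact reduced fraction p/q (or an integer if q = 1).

1. D_x = -16/3  [2·signedArea(DAC) = 24 ∩ DA · BC = 101]
2. D_y = -16/3  [2·signedArea(DAC) = 24 ∩ DA · BC = 101]
   → D = (-16/3, -16/3)

D = (-16/3, -16/3)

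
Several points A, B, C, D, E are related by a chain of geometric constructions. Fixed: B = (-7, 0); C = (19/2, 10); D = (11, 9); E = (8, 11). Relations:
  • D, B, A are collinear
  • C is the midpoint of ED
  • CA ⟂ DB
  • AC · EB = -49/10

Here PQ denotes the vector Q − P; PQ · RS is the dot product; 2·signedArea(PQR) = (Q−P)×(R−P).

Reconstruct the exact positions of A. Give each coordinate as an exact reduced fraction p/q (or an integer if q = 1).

1. A_x = 51/5  [D, B, A are collinear ∩ CA ⟂ DB]
2. A_y = 43/5  [D, B, A are collinear ∩ CA ⟂ DB]
   → A = (51/5, 43/5)

A = (51/5, 43/5)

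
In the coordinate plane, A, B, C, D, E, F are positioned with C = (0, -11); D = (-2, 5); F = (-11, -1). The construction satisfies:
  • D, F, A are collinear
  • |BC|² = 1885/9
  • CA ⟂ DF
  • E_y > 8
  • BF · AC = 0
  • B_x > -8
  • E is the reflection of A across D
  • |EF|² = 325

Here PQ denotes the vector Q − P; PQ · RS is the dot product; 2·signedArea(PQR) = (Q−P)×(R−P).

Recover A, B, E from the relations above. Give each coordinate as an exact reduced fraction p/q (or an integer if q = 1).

1. A_x = -8  [D, F, A are collinear ∩ CA ⟂ DF]
2. A_y = 1  [D, F, A are collinear ∩ CA ⟂ DF]
   → A = (-8, 1)
3. B_x = -7  [line -8·x + 12·y + -76 = 0 ∩ |BC|² = 1885/9]
4. B_y = 5/3  [line -8·x + 12·y + -76 = 0 ∩ |BC|² = 1885/9]
   → B = (-7, 5/3)
5. E_x = 4  [E is the reflection of A across D]
6. E_y = 9  [E is the reflection of A across D]
   → E = (4, 9)

A = (-8, 1)
B = (-7, 5/3)
E = (4, 9)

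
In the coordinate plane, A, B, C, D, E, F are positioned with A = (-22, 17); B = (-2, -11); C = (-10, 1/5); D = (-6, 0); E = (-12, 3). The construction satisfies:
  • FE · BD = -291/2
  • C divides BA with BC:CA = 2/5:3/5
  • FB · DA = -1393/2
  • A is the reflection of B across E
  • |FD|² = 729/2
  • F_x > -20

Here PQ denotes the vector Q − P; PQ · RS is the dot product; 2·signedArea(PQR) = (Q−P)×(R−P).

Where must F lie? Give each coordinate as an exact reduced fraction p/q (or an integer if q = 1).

1. F_x = -39/2  [FB · DA = -1393/2 ∩ FE · BD = -291/2]
2. F_y = 27/2  [FB · DA = -1393/2 ∩ FE · BD = -291/2]
   → F = (-39/2, 27/2)

F = (-39/2, 27/2)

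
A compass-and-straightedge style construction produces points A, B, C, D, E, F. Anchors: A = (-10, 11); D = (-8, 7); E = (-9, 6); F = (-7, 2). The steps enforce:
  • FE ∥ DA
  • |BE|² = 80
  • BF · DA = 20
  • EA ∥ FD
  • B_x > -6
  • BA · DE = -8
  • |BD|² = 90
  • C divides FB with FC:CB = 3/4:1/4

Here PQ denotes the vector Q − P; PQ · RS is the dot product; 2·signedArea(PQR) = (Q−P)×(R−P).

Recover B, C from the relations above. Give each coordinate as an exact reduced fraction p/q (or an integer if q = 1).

B = (-5, -2)
C = (-11/2, -1)

1. B_x = -5  [BA · DE = -8 ∩ BF · DA = 20]
2. B_y = -2  [BA · DE = -8 ∩ BF · DA = 20]
   → B = (-5, -2)
3. C_x = -11/2  [C divides FB with FC:CB = 3/4:1/4]
4. C_y = -1  [C divides FB with FC:CB = 3/4:1/4]
   → C = (-11/2, -1)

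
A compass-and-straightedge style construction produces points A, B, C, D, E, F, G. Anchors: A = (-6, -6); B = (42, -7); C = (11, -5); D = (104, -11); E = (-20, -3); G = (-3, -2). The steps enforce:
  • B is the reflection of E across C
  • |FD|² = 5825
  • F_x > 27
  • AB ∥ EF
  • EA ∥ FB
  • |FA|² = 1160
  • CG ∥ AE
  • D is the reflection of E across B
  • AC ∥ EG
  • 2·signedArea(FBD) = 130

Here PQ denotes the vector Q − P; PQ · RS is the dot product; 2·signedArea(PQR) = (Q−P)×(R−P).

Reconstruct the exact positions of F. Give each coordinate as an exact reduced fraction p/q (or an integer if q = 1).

F = (28, -4)

1. F_x = 28  [EA ∥ FB ∩ AB ∥ EF]
2. F_y = -4  [EA ∥ FB ∩ AB ∥ EF]
   → F = (28, -4)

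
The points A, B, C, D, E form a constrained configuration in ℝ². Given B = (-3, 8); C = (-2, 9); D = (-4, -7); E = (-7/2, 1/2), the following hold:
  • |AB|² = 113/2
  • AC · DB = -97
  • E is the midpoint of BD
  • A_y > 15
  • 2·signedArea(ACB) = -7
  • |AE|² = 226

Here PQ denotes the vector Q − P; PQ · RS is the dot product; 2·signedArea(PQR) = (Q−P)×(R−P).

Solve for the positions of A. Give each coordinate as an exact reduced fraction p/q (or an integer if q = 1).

1. A_x = -5/2  [2·signedArea(ACB) = -7 ∩ AC · DB = -97]
2. A_y = 31/2  [2·signedArea(ACB) = -7 ∩ AC · DB = -97]
   → A = (-5/2, 31/2)

A = (-5/2, 31/2)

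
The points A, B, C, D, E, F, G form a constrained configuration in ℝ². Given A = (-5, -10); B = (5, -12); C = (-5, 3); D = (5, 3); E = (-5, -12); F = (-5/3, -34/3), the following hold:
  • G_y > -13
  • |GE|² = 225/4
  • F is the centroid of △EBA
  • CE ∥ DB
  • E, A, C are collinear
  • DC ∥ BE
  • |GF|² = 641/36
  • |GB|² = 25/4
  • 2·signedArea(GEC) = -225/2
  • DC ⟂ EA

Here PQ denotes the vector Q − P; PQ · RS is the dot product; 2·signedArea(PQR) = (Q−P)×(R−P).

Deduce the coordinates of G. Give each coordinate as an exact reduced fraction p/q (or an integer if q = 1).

G = (5/2, -12)

1. G_x = 5/2  [2·signedArea(GEC) = -225/2]
2. G_y = -12  [|GE|² = 225/4]
   → G = (5/2, -12)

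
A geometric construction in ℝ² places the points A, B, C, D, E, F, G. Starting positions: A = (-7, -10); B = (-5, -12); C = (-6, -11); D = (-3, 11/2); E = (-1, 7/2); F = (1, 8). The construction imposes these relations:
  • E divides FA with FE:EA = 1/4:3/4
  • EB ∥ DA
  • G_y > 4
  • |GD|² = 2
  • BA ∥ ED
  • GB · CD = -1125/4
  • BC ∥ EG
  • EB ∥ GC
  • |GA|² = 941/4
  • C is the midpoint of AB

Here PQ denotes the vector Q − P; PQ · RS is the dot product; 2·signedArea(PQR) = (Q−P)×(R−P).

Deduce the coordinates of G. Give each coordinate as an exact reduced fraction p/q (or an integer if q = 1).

1. G_x = -2  [EB ∥ GC ∩ BC ∥ EG]
2. G_y = 9/2  [EB ∥ GC ∩ BC ∥ EG]
   → G = (-2, 9/2)

G = (-2, 9/2)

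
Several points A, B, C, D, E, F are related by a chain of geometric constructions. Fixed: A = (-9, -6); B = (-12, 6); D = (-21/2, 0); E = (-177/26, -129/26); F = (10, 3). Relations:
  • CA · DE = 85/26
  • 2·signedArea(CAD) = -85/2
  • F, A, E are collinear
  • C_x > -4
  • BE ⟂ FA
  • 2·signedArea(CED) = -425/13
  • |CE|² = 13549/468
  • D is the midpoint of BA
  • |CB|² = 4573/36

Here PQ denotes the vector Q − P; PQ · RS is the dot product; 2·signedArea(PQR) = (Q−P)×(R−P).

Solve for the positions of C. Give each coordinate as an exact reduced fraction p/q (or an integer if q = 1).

1. C_x = -19/6  [2·signedArea(CED) = -425/13 ∩ 2·signedArea(CAD) = -85/2]
2. C_y = -1  [2·signedArea(CED) = -425/13 ∩ 2·signedArea(CAD) = -85/2]
   → C = (-19/6, -1)

C = (-19/6, -1)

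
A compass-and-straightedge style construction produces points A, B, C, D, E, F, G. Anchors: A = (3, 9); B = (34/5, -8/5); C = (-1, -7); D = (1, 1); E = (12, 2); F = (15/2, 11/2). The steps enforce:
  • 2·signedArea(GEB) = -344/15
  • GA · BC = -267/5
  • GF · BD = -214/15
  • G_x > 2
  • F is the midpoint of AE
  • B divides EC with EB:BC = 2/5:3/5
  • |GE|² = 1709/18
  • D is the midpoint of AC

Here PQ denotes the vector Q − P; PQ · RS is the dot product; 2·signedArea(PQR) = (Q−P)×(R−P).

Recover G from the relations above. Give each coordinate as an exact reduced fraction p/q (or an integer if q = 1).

1. G_x = 5/2  [2·signedArea(GEB) = -344/15 ∩ GF · BD = -214/15]
2. G_y = -1/6  [2·signedArea(GEB) = -344/15 ∩ GF · BD = -214/15]
   → G = (5/2, -1/6)

G = (5/2, -1/6)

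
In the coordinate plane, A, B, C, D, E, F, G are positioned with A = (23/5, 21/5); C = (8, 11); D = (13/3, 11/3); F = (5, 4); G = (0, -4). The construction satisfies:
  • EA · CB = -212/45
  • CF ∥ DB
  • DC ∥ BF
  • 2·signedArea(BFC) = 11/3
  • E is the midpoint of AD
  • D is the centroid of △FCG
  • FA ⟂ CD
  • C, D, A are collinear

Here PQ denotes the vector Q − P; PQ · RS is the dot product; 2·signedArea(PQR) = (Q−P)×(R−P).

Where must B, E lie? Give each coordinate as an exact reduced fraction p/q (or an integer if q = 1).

B = (4/3, -10/3)
E = (67/15, 59/15)

1. B_x = 4/3  [DC ∥ BF ∩ CF ∥ DB]
2. B_y = -10/3  [DC ∥ BF ∩ CF ∥ DB]
   → B = (4/3, -10/3)
3. E_x = 67/15  [E is the midpoint of AD]
4. E_y = 59/15  [E is the midpoint of AD]
   → E = (67/15, 59/15)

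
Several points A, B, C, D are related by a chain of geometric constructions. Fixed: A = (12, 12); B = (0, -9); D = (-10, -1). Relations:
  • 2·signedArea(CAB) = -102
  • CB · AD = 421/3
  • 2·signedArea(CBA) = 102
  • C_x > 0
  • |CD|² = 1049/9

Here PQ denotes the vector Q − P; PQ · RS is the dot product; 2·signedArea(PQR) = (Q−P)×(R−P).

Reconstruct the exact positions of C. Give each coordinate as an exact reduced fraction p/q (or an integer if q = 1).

C = (2/3, 2/3)

1. C_x = 2/3  [2·signedArea(CBA) = 102 ∩ CB · AD = 421/3]
2. C_y = 2/3  [2·signedArea(CBA) = 102 ∩ CB · AD = 421/3]
   → C = (2/3, 2/3)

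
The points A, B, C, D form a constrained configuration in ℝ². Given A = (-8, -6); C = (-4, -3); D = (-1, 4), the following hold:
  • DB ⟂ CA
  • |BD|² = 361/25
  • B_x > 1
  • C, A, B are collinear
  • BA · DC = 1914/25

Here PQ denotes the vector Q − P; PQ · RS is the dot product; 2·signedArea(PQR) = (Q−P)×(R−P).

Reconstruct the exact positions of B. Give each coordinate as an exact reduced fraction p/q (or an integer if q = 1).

B = (32/25, 24/25)

1. B_x = 32/25  [C, A, B are collinear ∩ DB ⟂ CA]
2. B_y = 24/25  [C, A, B are collinear ∩ DB ⟂ CA]
   → B = (32/25, 24/25)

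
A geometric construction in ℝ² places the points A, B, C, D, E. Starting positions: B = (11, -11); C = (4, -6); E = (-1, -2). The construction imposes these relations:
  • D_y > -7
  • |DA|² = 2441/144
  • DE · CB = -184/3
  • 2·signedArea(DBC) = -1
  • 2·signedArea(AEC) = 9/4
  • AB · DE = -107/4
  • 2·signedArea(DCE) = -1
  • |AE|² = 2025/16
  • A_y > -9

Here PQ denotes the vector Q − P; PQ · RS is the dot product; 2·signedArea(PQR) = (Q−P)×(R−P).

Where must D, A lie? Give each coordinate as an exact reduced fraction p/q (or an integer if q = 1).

A = (8, -35/4)
D = (14/3, -19/3)

1. D_x = 14/3  [2·signedArea(DCE) = -1 ∩ 2·signedArea(DBC) = -1]
2. D_y = -19/3  [2·signedArea(DCE) = -1 ∩ 2·signedArea(DBC) = -1]
   → D = (14/3, -19/3)
3. A_x = 8  [2·signedArea(AEC) = 9/4 ∩ AB · DE = -107/4]
4. A_y = -35/4  [2·signedArea(AEC) = 9/4 ∩ AB · DE = -107/4]
   → A = (8, -35/4)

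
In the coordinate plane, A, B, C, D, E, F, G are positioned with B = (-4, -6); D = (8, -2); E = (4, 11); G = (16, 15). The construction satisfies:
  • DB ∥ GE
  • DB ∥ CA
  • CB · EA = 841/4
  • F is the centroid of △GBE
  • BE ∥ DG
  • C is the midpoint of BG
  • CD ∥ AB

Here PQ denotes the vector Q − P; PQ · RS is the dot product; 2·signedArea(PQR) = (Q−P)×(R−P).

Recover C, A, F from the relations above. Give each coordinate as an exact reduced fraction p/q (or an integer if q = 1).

1. C_x = 6  [C is the midpoint of BG]
2. C_y = 9/2  [C is the midpoint of BG]
   → C = (6, 9/2)
3. A_x = -6  [CD ∥ AB ∩ DB ∥ CA]
4. A_y = 1/2  [CD ∥ AB ∩ DB ∥ CA]
   → A = (-6, 1/2)
5. F_x = 16/3  [F is the centroid of △GBE]
6. F_y = 20/3  [F is the centroid of △GBE]
   → F = (16/3, 20/3)

A = (-6, 1/2)
C = (6, 9/2)
F = (16/3, 20/3)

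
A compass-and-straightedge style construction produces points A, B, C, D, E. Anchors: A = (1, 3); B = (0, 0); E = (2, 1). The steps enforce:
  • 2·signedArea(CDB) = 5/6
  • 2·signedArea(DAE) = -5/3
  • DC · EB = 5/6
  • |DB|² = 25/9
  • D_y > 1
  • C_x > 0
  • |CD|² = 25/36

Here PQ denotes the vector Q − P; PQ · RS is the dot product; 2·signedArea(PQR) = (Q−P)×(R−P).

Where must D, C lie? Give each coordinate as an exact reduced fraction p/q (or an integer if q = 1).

C = (1, 1/2)
D = (1, 4/3)

1. D_x = 1  [line 2·x + 1·y + -10/3 = 0 ∩ |DB|² = 25/9]
2. D_y = 4/3  [line 2·x + 1·y + -10/3 = 0 ∩ |DB|² = 25/9]
   → D = (1, 4/3)
3. C_x = 1  [2·signedArea(CDB) = 5/6 ∩ DC · EB = 5/6]
4. C_y = 1/2  [2·signedArea(CDB) = 5/6 ∩ DC · EB = 5/6]
   → C = (1, 1/2)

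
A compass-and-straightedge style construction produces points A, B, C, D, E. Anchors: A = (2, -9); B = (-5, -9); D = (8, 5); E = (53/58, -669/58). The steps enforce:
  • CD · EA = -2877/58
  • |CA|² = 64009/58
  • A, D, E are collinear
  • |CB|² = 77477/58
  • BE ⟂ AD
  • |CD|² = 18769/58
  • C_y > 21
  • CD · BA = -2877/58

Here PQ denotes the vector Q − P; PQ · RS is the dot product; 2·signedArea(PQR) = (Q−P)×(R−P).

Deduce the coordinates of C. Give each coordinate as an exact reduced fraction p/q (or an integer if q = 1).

1. C_x = 875/58  [CD · BA = -2877/58 ∩ CD · EA = -2877/58]
2. C_y = 1249/58  [CD · BA = -2877/58 ∩ CD · EA = -2877/58]
   → C = (875/58, 1249/58)

C = (875/58, 1249/58)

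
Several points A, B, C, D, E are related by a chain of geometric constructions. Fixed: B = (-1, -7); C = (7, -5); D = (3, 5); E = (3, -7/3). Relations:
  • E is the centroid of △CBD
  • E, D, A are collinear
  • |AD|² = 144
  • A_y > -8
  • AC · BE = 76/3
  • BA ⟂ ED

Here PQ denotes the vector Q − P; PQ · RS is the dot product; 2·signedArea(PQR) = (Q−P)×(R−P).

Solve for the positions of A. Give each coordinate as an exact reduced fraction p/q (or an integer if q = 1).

A = (3, -7)

1. A_x = 3  [E, D, A are collinear ∩ BA ⟂ ED]
2. A_y = -7  [E, D, A are collinear ∩ BA ⟂ ED]
   → A = (3, -7)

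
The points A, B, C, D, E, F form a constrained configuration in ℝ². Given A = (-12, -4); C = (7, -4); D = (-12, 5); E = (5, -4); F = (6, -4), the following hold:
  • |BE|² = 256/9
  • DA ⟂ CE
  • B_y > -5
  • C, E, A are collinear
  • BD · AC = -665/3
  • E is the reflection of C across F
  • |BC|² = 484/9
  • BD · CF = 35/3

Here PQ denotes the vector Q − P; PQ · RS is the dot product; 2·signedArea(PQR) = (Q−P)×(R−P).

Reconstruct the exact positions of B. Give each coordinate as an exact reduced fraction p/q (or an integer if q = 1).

1. B_x = -1/3  [BD · AC = -665/3]
2. B_y = -4  [|BE|² = 256/9]
   → B = (-1/3, -4)

B = (-1/3, -4)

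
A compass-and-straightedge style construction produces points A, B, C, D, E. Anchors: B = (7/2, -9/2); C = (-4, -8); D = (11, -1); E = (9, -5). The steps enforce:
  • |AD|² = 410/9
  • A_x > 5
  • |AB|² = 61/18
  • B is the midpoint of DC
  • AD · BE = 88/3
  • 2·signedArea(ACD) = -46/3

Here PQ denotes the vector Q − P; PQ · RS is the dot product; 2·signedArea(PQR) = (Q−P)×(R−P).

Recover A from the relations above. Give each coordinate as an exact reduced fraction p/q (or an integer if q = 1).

1. A_x = 16/3  [2·signedArea(ACD) = -46/3 ∩ AD · BE = 88/3]
2. A_y = -14/3  [2·signedArea(ACD) = -46/3 ∩ AD · BE = 88/3]
   → A = (16/3, -14/3)

A = (16/3, -14/3)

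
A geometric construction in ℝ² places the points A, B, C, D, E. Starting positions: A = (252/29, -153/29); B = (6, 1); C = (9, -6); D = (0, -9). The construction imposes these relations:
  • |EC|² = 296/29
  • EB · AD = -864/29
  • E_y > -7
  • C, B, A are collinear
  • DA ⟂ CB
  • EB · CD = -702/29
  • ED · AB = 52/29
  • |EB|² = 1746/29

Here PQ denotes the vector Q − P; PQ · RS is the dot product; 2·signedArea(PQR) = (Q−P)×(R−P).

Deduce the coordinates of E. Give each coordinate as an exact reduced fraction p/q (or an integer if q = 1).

E = (171/29, -196/29)

1. E_x = 171/29  [EB · AD = -864/29 ∩ EB · CD = -702/29]
2. E_y = -196/29  [EB · AD = -864/29 ∩ EB · CD = -702/29]
   → E = (171/29, -196/29)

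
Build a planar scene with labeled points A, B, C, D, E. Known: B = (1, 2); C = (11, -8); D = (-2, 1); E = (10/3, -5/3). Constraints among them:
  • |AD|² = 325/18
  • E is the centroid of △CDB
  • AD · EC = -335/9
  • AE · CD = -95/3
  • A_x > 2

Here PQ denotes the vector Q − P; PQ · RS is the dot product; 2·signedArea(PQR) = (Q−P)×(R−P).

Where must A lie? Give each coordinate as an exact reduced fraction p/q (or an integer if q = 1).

1. A_x = 13/6  [AD · EC = -335/9 ∩ AE · CD = -95/3]
2. A_y = 1/6  [AD · EC = -335/9 ∩ AE · CD = -95/3]
   → A = (13/6, 1/6)

A = (13/6, 1/6)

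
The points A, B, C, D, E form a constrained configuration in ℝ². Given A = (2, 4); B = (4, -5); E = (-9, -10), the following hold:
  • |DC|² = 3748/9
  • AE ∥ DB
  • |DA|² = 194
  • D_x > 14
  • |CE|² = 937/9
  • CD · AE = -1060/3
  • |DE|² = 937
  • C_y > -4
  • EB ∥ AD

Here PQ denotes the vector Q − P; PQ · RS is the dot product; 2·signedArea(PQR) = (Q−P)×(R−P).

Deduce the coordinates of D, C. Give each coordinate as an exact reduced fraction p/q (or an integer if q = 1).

C = (-1, -11/3)
D = (15, 9)

1. D_x = 15  [AE ∥ DB ∩ EB ∥ AD]
2. D_y = 9  [AE ∥ DB ∩ EB ∥ AD]
   → D = (15, 9)
3. C_x = -1  [line 11·x + 14·y + 187/3 = 0 ∩ |DC|² = 3748/9]
4. C_y = -11/3  [line 11·x + 14·y + 187/3 = 0 ∩ |DC|² = 3748/9]
   → C = (-1, -11/3)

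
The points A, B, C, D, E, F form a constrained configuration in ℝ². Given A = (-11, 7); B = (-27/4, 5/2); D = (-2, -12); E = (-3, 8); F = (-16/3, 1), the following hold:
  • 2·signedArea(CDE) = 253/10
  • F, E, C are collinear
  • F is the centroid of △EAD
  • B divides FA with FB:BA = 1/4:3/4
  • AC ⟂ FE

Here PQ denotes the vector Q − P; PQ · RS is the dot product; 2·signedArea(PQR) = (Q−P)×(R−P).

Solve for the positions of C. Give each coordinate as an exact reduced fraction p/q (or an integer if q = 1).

C = (-41/10, 47/10)

1. C_x = -41/10  [F, E, C are collinear ∩ AC ⟂ FE]
2. C_y = 47/10  [F, E, C are collinear ∩ AC ⟂ FE]
   → C = (-41/10, 47/10)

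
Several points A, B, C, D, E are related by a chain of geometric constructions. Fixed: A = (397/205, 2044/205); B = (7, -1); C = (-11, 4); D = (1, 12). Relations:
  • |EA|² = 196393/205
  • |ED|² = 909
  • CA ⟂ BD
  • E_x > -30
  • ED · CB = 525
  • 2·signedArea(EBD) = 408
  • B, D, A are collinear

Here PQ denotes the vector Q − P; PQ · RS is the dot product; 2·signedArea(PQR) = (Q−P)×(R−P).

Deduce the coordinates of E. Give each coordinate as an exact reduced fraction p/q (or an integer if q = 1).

E = (-29, 9)

1. E_x = -29  [ED · CB = 525 ∩ 2·signedArea(EBD) = 408]
2. E_y = 9  [ED · CB = 525 ∩ 2·signedArea(EBD) = 408]
   → E = (-29, 9)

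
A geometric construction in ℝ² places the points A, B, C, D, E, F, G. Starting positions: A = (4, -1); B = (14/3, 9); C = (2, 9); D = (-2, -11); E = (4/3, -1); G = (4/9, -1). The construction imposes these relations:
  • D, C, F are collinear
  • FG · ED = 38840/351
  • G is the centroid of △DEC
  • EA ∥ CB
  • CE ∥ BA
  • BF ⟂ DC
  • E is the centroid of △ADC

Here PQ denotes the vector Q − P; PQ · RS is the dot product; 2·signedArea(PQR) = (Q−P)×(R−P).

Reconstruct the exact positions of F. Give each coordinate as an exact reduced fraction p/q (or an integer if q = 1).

1. F_x = 82/39  [D, C, F are collinear ∩ BF ⟂ DC]
2. F_y = 371/39  [D, C, F are collinear ∩ BF ⟂ DC]
   → F = (82/39, 371/39)

F = (82/39, 371/39)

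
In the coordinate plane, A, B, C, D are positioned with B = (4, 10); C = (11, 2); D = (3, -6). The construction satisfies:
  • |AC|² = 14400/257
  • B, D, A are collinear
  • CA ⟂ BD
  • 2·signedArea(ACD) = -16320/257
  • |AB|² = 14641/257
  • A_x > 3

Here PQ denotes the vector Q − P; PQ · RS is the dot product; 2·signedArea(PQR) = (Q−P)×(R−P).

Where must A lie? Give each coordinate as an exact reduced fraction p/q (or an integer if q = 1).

1. A_x = 907/257  [B, D, A are collinear ∩ CA ⟂ BD]
2. A_y = 634/257  [B, D, A are collinear ∩ CA ⟂ BD]
   → A = (907/257, 634/257)

A = (907/257, 634/257)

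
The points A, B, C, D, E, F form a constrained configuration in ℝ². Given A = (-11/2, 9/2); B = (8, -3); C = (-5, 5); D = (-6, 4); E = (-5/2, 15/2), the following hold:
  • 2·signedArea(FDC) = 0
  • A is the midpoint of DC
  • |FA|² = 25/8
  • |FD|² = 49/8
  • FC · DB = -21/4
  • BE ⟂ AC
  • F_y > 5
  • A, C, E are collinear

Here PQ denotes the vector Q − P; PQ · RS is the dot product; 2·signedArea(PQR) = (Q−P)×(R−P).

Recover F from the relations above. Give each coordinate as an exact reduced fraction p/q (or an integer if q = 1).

F = (-17/4, 23/4)

1. F_x = -17/4  [2·signedArea(FDC) = 0 ∩ FC · DB = -21/4]
2. F_y = 23/4  [2·signedArea(FDC) = 0 ∩ FC · DB = -21/4]
   → F = (-17/4, 23/4)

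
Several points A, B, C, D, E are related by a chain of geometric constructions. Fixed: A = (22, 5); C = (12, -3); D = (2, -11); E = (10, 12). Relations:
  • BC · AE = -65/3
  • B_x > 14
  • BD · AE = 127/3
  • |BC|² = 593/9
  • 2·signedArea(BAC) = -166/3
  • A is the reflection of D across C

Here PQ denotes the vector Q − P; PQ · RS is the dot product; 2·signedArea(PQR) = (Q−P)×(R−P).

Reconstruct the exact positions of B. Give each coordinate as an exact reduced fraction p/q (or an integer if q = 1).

B = (44/3, 14/3)

1. B_x = 44/3  [BC · AE = -65/3 ∩ 2·signedArea(BAC) = -166/3]
2. B_y = 14/3  [BC · AE = -65/3 ∩ 2·signedArea(BAC) = -166/3]
   → B = (44/3, 14/3)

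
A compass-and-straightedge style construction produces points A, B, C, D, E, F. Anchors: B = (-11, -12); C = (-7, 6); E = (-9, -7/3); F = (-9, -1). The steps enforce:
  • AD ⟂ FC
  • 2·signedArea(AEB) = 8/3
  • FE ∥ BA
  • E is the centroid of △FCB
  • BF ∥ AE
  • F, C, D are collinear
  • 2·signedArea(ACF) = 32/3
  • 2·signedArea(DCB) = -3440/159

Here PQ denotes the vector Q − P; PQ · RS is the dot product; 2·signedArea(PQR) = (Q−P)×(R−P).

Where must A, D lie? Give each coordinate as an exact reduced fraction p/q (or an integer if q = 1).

1. A_x = -11  [BF ∥ AE ∩ FE ∥ BA]
2. A_y = -40/3  [BF ∥ AE ∩ FE ∥ BA]
   → A = (-11, -40/3)
3. D_x = -1973/159  [F, C, D are collinear ∩ AD ⟂ FC]
4. D_y = -2056/159  [F, C, D are collinear ∩ AD ⟂ FC]
   → D = (-1973/159, -2056/159)

A = (-11, -40/3)
D = (-1973/159, -2056/159)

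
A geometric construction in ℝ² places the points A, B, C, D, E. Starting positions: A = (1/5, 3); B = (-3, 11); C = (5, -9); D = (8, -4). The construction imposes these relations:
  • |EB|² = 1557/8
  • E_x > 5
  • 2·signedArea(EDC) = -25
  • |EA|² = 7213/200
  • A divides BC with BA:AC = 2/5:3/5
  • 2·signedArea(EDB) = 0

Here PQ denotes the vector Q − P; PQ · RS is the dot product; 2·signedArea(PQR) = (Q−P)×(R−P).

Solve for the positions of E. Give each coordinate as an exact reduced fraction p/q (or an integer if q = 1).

1. E_x = 21/4  [2·signedArea(EDB) = 0 ∩ 2·signedArea(EDC) = -25]
2. E_y = -1/4  [2·signedArea(EDB) = 0 ∩ 2·signedArea(EDC) = -25]
   → E = (21/4, -1/4)

E = (21/4, -1/4)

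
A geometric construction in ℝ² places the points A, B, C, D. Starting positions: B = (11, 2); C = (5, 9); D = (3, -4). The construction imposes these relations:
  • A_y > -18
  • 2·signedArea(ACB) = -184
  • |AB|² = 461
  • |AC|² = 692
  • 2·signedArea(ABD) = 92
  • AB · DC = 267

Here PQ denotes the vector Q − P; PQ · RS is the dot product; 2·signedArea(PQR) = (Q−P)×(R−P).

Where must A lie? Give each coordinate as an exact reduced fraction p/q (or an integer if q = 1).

A = (1, -17)

1. A_x = 1  [2·signedArea(ACB) = -184 ∩ 2·signedArea(ABD) = 92]
2. A_y = -17  [2·signedArea(ACB) = -184 ∩ 2·signedArea(ABD) = 92]
   → A = (1, -17)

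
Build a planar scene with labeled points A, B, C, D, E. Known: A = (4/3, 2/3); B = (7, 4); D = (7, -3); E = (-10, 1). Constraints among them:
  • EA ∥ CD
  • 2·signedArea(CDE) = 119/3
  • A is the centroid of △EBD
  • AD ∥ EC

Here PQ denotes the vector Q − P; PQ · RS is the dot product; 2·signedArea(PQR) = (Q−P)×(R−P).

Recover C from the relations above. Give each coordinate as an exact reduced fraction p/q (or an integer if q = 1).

1. C_x = -13/3  [EA ∥ CD ∩ AD ∥ EC]
2. C_y = -8/3  [EA ∥ CD ∩ AD ∥ EC]
   → C = (-13/3, -8/3)

C = (-13/3, -8/3)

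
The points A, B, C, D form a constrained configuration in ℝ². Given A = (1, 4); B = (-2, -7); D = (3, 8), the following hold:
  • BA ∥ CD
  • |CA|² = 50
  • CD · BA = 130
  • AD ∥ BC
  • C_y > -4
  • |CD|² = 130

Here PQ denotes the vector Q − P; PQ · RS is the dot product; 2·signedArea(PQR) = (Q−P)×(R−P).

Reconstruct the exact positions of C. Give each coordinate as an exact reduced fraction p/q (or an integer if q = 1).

C = (0, -3)

1. C_x = 0  [BA ∥ CD ∩ AD ∥ BC]
2. C_y = -3  [BA ∥ CD ∩ AD ∥ BC]
   → C = (0, -3)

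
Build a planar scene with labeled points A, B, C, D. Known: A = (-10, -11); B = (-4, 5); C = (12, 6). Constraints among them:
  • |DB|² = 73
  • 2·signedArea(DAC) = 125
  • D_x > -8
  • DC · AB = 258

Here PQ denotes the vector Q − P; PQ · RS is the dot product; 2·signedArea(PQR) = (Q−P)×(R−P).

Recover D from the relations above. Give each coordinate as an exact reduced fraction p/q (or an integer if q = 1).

1. D_x = -7  [2·signedArea(DAC) = 125 ∩ DC · AB = 258]
2. D_y = -3  [2·signedArea(DAC) = 125 ∩ DC · AB = 258]
   → D = (-7, -3)

D = (-7, -3)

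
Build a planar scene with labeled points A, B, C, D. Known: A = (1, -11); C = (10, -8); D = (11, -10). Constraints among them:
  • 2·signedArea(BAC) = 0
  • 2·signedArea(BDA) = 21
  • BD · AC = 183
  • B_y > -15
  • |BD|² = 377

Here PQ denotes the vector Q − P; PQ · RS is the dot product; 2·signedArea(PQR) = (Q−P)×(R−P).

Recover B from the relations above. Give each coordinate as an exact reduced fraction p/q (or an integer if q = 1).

B = (-8, -14)

1. B_x = -8  [2·signedArea(BAC) = 0 ∩ BD · AC = 183]
2. B_y = -14  [2·signedArea(BAC) = 0 ∩ BD · AC = 183]
   → B = (-8, -14)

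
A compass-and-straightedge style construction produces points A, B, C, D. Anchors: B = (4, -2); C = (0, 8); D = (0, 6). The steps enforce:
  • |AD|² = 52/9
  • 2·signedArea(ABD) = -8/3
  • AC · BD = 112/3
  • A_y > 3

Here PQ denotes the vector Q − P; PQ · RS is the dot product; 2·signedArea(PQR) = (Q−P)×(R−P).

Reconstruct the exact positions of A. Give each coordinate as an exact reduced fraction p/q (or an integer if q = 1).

A = (4/3, 4)

1. A_x = 4/3  [2·signedArea(ABD) = -8/3 ∩ AC · BD = 112/3]
2. A_y = 4  [2·signedArea(ABD) = -8/3 ∩ AC · BD = 112/3]
   → A = (4/3, 4)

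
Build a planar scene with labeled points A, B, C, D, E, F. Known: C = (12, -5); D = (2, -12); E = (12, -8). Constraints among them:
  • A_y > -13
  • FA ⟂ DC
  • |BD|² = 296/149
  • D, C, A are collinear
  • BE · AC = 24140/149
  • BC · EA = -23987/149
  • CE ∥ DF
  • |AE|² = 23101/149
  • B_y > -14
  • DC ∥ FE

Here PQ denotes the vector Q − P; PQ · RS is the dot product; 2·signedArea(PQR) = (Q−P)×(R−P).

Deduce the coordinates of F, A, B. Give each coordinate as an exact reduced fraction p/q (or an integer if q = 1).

A = (88/149, -1935/149)
B = (228/149, -1986/149)
F = (2, -15)

1. F_x = 2  [DC ∥ FE ∩ CE ∥ DF]
2. F_y = -15  [DC ∥ FE ∩ CE ∥ DF]
   → F = (2, -15)
3. A_x = 88/149  [D, C, A are collinear ∩ FA ⟂ DC]
4. A_y = -1935/149  [D, C, A are collinear ∩ FA ⟂ DC]
   → A = (88/149, -1935/149)
5. B_x = 228/149  [BE · AC = 24140/149 ∩ BC · EA = -23987/149]
6. B_y = -1986/149  [BE · AC = 24140/149 ∩ BC · EA = -23987/149]
   → B = (228/149, -1986/149)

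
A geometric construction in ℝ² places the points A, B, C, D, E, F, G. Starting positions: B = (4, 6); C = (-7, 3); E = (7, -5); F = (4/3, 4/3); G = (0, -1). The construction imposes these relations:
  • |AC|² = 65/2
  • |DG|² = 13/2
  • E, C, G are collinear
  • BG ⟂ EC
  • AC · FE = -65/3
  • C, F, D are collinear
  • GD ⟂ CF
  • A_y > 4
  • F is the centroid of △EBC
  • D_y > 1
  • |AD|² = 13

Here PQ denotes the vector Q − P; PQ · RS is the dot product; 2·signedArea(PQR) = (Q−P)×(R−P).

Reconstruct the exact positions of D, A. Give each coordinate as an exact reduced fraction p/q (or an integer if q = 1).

A = (-3/2, 9/2)
D = (1/2, 3/2)

1. D_x = 1/2  [C, F, D are collinear ∩ GD ⟂ CF]
2. D_y = 3/2  [C, F, D are collinear ∩ GD ⟂ CF]
   → D = (1/2, 3/2)
3. A_x = -3/2  [line -17/3·x + 19/3·y + -37 = 0 ∩ |AD|² = 13]
4. A_y = 9/2  [line -17/3·x + 19/3·y + -37 = 0 ∩ |AD|² = 13]
   → A = (-3/2, 9/2)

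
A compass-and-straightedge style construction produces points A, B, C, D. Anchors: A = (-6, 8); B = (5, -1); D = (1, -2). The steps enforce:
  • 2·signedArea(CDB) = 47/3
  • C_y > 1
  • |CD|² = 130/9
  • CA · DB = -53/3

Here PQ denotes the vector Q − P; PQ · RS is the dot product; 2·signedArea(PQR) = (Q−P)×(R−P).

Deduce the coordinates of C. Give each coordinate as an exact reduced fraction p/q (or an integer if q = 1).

1. C_x = 0  [2·signedArea(CDB) = 47/3 ∩ CA · DB = -53/3]
2. C_y = 5/3  [2·signedArea(CDB) = 47/3 ∩ CA · DB = -53/3]
   → C = (0, 5/3)

C = (0, 5/3)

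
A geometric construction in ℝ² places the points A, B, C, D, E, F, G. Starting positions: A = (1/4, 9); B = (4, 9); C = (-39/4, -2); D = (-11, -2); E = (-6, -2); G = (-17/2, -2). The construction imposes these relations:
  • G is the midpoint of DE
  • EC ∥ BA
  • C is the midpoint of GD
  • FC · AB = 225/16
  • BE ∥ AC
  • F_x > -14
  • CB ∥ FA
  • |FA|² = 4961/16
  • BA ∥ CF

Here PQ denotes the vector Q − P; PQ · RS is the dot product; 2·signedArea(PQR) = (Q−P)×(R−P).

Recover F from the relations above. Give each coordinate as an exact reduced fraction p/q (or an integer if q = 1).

F = (-27/2, -2)

1. F_x = -27/2  [CB ∥ FA ∩ BA ∥ CF]
2. F_y = -2  [CB ∥ FA ∩ BA ∥ CF]
   → F = (-27/2, -2)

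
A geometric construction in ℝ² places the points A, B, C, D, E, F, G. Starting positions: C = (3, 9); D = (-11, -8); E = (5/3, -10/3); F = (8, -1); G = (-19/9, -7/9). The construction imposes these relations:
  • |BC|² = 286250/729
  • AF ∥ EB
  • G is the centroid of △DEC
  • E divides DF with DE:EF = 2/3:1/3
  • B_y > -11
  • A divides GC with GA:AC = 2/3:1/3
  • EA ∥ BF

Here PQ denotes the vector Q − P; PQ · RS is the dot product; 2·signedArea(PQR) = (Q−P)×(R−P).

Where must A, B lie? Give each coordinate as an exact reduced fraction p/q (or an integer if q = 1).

A = (35/27, 155/27)
B = (226/27, -272/27)

1. A_x = 35/27  [A divides GC with GA:AC = 2/3:1/3]
2. A_y = 155/27  [A divides GC with GA:AC = 2/3:1/3]
   → A = (35/27, 155/27)
3. B_x = 226/27  [EA ∥ BF ∩ AF ∥ EB]
4. B_y = -272/27  [EA ∥ BF ∩ AF ∥ EB]
   → B = (226/27, -272/27)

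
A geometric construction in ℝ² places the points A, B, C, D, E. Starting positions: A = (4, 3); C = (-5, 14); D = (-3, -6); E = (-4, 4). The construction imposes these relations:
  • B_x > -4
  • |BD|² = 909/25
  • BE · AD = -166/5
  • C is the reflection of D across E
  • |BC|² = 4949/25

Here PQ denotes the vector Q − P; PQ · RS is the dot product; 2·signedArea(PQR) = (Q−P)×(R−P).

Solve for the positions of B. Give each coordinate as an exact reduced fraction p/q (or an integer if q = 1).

B = (-18/5, 0)

1. B_x = -18/5  [line 7·x + 9·y + 126/5 = 0 ∩ |BC|² = 4949/25]
2. B_y = 0  [line 7·x + 9·y + 126/5 = 0 ∩ |BC|² = 4949/25]
   → B = (-18/5, 0)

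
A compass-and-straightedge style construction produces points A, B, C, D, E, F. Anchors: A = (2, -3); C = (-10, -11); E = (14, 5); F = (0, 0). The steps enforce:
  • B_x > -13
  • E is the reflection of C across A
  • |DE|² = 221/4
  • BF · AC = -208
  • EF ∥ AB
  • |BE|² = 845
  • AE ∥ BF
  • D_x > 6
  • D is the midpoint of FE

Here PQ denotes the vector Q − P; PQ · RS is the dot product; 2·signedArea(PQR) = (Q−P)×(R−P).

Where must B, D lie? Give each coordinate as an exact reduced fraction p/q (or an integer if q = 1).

B = (-12, -8)
D = (7, 5/2)

1. B_x = -12  [AE ∥ BF ∩ EF ∥ AB]
2. B_y = -8  [AE ∥ BF ∩ EF ∥ AB]
   → B = (-12, -8)
3. D_x = 7  [D is the midpoint of FE]
4. D_y = 5/2  [D is the midpoint of FE]
   → D = (7, 5/2)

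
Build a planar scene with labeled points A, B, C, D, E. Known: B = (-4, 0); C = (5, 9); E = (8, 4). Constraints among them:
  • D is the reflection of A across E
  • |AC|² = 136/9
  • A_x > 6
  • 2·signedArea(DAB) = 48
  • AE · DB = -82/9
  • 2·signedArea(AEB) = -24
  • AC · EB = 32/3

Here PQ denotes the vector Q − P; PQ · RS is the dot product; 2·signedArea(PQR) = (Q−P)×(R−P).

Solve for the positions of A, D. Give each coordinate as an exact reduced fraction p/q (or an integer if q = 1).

1. A_x = 7  [2·signedArea(AEB) = -24 ∩ AC · EB = 32/3]
2. A_y = 17/3  [2·signedArea(AEB) = -24 ∩ AC · EB = 32/3]
   → A = (7, 17/3)
3. D_x = 9  [AE · DB = -82/9 ∩ D is the reflection of A across E]
4. D_y = 7/3  [AE · DB = -82/9 ∩ D is the reflection of A across E]
   → D = (9, 7/3)

A = (7, 17/3)
D = (9, 7/3)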